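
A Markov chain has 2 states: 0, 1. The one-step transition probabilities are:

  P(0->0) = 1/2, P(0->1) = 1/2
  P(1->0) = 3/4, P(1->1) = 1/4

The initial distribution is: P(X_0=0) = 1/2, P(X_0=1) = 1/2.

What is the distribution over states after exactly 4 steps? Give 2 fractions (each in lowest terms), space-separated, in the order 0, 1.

Propagating the distribution step by step (d_{t+1} = d_t * P):
d_0 = (0=1/2, 1=1/2)
  d_1[0] = 1/2*1/2 + 1/2*3/4 = 5/8
  d_1[1] = 1/2*1/2 + 1/2*1/4 = 3/8
d_1 = (0=5/8, 1=3/8)
  d_2[0] = 5/8*1/2 + 3/8*3/4 = 19/32
  d_2[1] = 5/8*1/2 + 3/8*1/4 = 13/32
d_2 = (0=19/32, 1=13/32)
  d_3[0] = 19/32*1/2 + 13/32*3/4 = 77/128
  d_3[1] = 19/32*1/2 + 13/32*1/4 = 51/128
d_3 = (0=77/128, 1=51/128)
  d_4[0] = 77/128*1/2 + 51/128*3/4 = 307/512
  d_4[1] = 77/128*1/2 + 51/128*1/4 = 205/512
d_4 = (0=307/512, 1=205/512)

Answer: 307/512 205/512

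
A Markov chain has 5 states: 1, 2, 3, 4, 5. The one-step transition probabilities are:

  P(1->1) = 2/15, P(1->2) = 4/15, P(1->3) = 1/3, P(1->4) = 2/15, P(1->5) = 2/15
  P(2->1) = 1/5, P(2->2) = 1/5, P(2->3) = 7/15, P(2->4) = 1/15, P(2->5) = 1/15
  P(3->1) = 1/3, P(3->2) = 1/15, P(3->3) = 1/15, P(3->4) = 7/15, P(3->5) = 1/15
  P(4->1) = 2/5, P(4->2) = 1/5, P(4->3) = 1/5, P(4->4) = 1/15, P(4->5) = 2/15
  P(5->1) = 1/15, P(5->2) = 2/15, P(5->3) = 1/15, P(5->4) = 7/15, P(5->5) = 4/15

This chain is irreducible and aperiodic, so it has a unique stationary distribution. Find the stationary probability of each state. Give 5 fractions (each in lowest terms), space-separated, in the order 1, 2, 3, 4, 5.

Answer: 876/3599 1912/10797 2509/10797 809/3599 1321/10797

Derivation:
The stationary distribution satisfies pi = pi * P, i.e.:
  pi_1 = 2/15*pi_1 + 1/5*pi_2 + 1/3*pi_3 + 2/5*pi_4 + 1/15*pi_5
  pi_2 = 4/15*pi_1 + 1/5*pi_2 + 1/15*pi_3 + 1/5*pi_4 + 2/15*pi_5
  pi_3 = 1/3*pi_1 + 7/15*pi_2 + 1/15*pi_3 + 1/5*pi_4 + 1/15*pi_5
  pi_4 = 2/15*pi_1 + 1/15*pi_2 + 7/15*pi_3 + 1/15*pi_4 + 7/15*pi_5
  pi_5 = 2/15*pi_1 + 1/15*pi_2 + 1/15*pi_3 + 2/15*pi_4 + 4/15*pi_5
with normalization: pi_1 + pi_2 + pi_3 + pi_4 + pi_5 = 1.

Using the first 4 balance equations plus normalization, the linear system A*pi = b is:
  [-13/15, 1/5, 1/3, 2/5, 1/15] . pi = 0
  [4/15, -4/5, 1/15, 1/5, 2/15] . pi = 0
  [1/3, 7/15, -14/15, 1/5, 1/15] . pi = 0
  [2/15, 1/15, 7/15, -14/15, 7/15] . pi = 0
  [1, 1, 1, 1, 1] . pi = 1

Solving yields:
  pi_1 = 876/3599
  pi_2 = 1912/10797
  pi_3 = 2509/10797
  pi_4 = 809/3599
  pi_5 = 1321/10797

Verification (pi * P):
  876/3599*2/15 + 1912/10797*1/5 + 2509/10797*1/3 + 809/3599*2/5 + 1321/10797*1/15 = 876/3599 = pi_1  (ok)
  876/3599*4/15 + 1912/10797*1/5 + 2509/10797*1/15 + 809/3599*1/5 + 1321/10797*2/15 = 1912/10797 = pi_2  (ok)
  876/3599*1/3 + 1912/10797*7/15 + 2509/10797*1/15 + 809/3599*1/5 + 1321/10797*1/15 = 2509/10797 = pi_3  (ok)
  876/3599*2/15 + 1912/10797*1/15 + 2509/10797*7/15 + 809/3599*1/15 + 1321/10797*7/15 = 809/3599 = pi_4  (ok)
  876/3599*2/15 + 1912/10797*1/15 + 2509/10797*1/15 + 809/3599*2/15 + 1321/10797*4/15 = 1321/10797 = pi_5  (ok)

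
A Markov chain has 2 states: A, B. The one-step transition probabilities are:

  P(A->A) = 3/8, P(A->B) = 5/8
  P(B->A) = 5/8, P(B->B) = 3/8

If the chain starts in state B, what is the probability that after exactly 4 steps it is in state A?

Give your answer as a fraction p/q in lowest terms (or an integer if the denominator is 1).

Computing P^4 by repeated multiplication:
P^1 =
  A: [3/8, 5/8]
  B: [5/8, 3/8]
P^2 =
  A: [17/32, 15/32]
  B: [15/32, 17/32]
P^3 =
  A: [63/128, 65/128]
  B: [65/128, 63/128]
P^4 =
  A: [257/512, 255/512]
  B: [255/512, 257/512]

(P^4)[B -> A] = 255/512

Answer: 255/512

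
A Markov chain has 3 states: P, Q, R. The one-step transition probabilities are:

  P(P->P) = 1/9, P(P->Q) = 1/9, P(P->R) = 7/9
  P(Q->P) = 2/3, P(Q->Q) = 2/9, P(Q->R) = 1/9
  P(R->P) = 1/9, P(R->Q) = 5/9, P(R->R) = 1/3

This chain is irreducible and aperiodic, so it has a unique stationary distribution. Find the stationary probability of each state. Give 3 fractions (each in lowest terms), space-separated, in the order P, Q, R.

Answer: 37/128 41/128 25/64

Derivation:
The stationary distribution satisfies pi = pi * P, i.e.:
  pi_P = 1/9*pi_P + 2/3*pi_Q + 1/9*pi_R
  pi_Q = 1/9*pi_P + 2/9*pi_Q + 5/9*pi_R
  pi_R = 7/9*pi_P + 1/9*pi_Q + 1/3*pi_R
with normalization: pi_P + pi_Q + pi_R = 1.

Using the first 2 balance equations plus normalization, the linear system A*pi = b is:
  [-8/9, 2/3, 1/9] . pi = 0
  [1/9, -7/9, 5/9] . pi = 0
  [1, 1, 1] . pi = 1

Solving yields:
  pi_P = 37/128
  pi_Q = 41/128
  pi_R = 25/64

Verification (pi * P):
  37/128*1/9 + 41/128*2/3 + 25/64*1/9 = 37/128 = pi_P  (ok)
  37/128*1/9 + 41/128*2/9 + 25/64*5/9 = 41/128 = pi_Q  (ok)
  37/128*7/9 + 41/128*1/9 + 25/64*1/3 = 25/64 = pi_R  (ok)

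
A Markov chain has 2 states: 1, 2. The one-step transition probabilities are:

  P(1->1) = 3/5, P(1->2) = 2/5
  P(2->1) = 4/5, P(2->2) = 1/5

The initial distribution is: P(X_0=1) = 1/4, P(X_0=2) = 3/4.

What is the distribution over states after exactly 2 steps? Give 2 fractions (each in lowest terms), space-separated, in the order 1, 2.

Propagating the distribution step by step (d_{t+1} = d_t * P):
d_0 = (1=1/4, 2=3/4)
  d_1[1] = 1/4*3/5 + 3/4*4/5 = 3/4
  d_1[2] = 1/4*2/5 + 3/4*1/5 = 1/4
d_1 = (1=3/4, 2=1/4)
  d_2[1] = 3/4*3/5 + 1/4*4/5 = 13/20
  d_2[2] = 3/4*2/5 + 1/4*1/5 = 7/20
d_2 = (1=13/20, 2=7/20)

Answer: 13/20 7/20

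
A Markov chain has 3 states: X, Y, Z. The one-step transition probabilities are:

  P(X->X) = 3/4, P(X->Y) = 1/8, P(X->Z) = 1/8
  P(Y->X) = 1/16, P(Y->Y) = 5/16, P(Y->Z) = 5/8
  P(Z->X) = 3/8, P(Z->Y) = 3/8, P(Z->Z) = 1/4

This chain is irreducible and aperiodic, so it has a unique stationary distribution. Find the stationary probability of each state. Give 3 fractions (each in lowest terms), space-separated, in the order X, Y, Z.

Answer: 12/25 6/25 7/25

Derivation:
The stationary distribution satisfies pi = pi * P, i.e.:
  pi_X = 3/4*pi_X + 1/16*pi_Y + 3/8*pi_Z
  pi_Y = 1/8*pi_X + 5/16*pi_Y + 3/8*pi_Z
  pi_Z = 1/8*pi_X + 5/8*pi_Y + 1/4*pi_Z
with normalization: pi_X + pi_Y + pi_Z = 1.

Using the first 2 balance equations plus normalization, the linear system A*pi = b is:
  [-1/4, 1/16, 3/8] . pi = 0
  [1/8, -11/16, 3/8] . pi = 0
  [1, 1, 1] . pi = 1

Solving yields:
  pi_X = 12/25
  pi_Y = 6/25
  pi_Z = 7/25

Verification (pi * P):
  12/25*3/4 + 6/25*1/16 + 7/25*3/8 = 12/25 = pi_X  (ok)
  12/25*1/8 + 6/25*5/16 + 7/25*3/8 = 6/25 = pi_Y  (ok)
  12/25*1/8 + 6/25*5/8 + 7/25*1/4 = 7/25 = pi_Z  (ok)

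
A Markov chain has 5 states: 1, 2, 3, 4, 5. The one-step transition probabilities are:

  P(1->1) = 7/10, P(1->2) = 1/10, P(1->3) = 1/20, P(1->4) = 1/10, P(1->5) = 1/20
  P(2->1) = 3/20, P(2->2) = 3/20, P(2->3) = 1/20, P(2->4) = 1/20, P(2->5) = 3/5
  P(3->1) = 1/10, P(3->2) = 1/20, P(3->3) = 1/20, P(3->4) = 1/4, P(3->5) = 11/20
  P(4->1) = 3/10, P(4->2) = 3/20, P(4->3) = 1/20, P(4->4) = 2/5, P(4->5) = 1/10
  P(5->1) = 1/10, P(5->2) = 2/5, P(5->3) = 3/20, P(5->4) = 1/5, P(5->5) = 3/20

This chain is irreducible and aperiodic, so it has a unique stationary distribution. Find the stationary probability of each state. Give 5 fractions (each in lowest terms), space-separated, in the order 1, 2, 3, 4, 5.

Answer: 25705/71346 6362/35673 849/11891 6278/35673 5089/23782

Derivation:
The stationary distribution satisfies pi = pi * P, i.e.:
  pi_1 = 7/10*pi_1 + 3/20*pi_2 + 1/10*pi_3 + 3/10*pi_4 + 1/10*pi_5
  pi_2 = 1/10*pi_1 + 3/20*pi_2 + 1/20*pi_3 + 3/20*pi_4 + 2/5*pi_5
  pi_3 = 1/20*pi_1 + 1/20*pi_2 + 1/20*pi_3 + 1/20*pi_4 + 3/20*pi_5
  pi_4 = 1/10*pi_1 + 1/20*pi_2 + 1/4*pi_3 + 2/5*pi_4 + 1/5*pi_5
  pi_5 = 1/20*pi_1 + 3/5*pi_2 + 11/20*pi_3 + 1/10*pi_4 + 3/20*pi_5
with normalization: pi_1 + pi_2 + pi_3 + pi_4 + pi_5 = 1.

Using the first 4 balance equations plus normalization, the linear system A*pi = b is:
  [-3/10, 3/20, 1/10, 3/10, 1/10] . pi = 0
  [1/10, -17/20, 1/20, 3/20, 2/5] . pi = 0
  [1/20, 1/20, -19/20, 1/20, 3/20] . pi = 0
  [1/10, 1/20, 1/4, -3/5, 1/5] . pi = 0
  [1, 1, 1, 1, 1] . pi = 1

Solving yields:
  pi_1 = 25705/71346
  pi_2 = 6362/35673
  pi_3 = 849/11891
  pi_4 = 6278/35673
  pi_5 = 5089/23782

Verification (pi * P):
  25705/71346*7/10 + 6362/35673*3/20 + 849/11891*1/10 + 6278/35673*3/10 + 5089/23782*1/10 = 25705/71346 = pi_1  (ok)
  25705/71346*1/10 + 6362/35673*3/20 + 849/11891*1/20 + 6278/35673*3/20 + 5089/23782*2/5 = 6362/35673 = pi_2  (ok)
  25705/71346*1/20 + 6362/35673*1/20 + 849/11891*1/20 + 6278/35673*1/20 + 5089/23782*3/20 = 849/11891 = pi_3  (ok)
  25705/71346*1/10 + 6362/35673*1/20 + 849/11891*1/4 + 6278/35673*2/5 + 5089/23782*1/5 = 6278/35673 = pi_4  (ok)
  25705/71346*1/20 + 6362/35673*3/5 + 849/11891*11/20 + 6278/35673*1/10 + 5089/23782*3/20 = 5089/23782 = pi_5  (ok)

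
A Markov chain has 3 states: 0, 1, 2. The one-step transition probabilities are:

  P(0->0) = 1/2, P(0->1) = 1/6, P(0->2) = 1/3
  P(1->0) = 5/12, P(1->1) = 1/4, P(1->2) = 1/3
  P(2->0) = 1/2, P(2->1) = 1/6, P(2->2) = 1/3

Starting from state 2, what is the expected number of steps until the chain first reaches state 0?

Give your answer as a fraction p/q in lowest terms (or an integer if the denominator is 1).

Answer: 33/16

Derivation:
Let h_i = expected steps to first reach 0 from state i.
Boundary: h_0 = 0.
First-step equations for the other states:
  h_1 = 1 + 5/12*h_0 + 1/4*h_1 + 1/3*h_2
  h_2 = 1 + 1/2*h_0 + 1/6*h_1 + 1/3*h_2

Substituting h_0 = 0 and rearranging gives the linear system (I - Q) h = 1:
  [3/4, -1/3] . (h_1, h_2) = 1
  [-1/6, 2/3] . (h_1, h_2) = 1

Solving yields:
  h_1 = 9/4
  h_2 = 33/16

Starting state is 2, so the expected hitting time is h_2 = 33/16.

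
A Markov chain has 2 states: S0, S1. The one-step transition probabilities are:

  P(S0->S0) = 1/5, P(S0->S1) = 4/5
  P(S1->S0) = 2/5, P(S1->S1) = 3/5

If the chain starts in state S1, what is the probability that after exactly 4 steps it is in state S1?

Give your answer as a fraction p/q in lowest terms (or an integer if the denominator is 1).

Answer: 417/625

Derivation:
Computing P^4 by repeated multiplication:
P^1 =
  S0: [1/5, 4/5]
  S1: [2/5, 3/5]
P^2 =
  S0: [9/25, 16/25]
  S1: [8/25, 17/25]
P^3 =
  S0: [41/125, 84/125]
  S1: [42/125, 83/125]
P^4 =
  S0: [209/625, 416/625]
  S1: [208/625, 417/625]

(P^4)[S1 -> S1] = 417/625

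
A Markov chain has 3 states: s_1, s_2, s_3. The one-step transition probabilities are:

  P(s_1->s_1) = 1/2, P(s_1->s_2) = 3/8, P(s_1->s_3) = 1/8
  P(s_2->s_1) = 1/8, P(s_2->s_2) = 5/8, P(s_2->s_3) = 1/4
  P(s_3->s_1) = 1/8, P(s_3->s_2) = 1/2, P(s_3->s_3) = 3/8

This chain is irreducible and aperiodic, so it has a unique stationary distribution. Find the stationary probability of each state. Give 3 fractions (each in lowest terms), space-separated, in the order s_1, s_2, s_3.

Answer: 1/5 19/35 9/35

Derivation:
The stationary distribution satisfies pi = pi * P, i.e.:
  pi_s_1 = 1/2*pi_s_1 + 1/8*pi_s_2 + 1/8*pi_s_3
  pi_s_2 = 3/8*pi_s_1 + 5/8*pi_s_2 + 1/2*pi_s_3
  pi_s_3 = 1/8*pi_s_1 + 1/4*pi_s_2 + 3/8*pi_s_3
with normalization: pi_s_1 + pi_s_2 + pi_s_3 = 1.

Using the first 2 balance equations plus normalization, the linear system A*pi = b is:
  [-1/2, 1/8, 1/8] . pi = 0
  [3/8, -3/8, 1/2] . pi = 0
  [1, 1, 1] . pi = 1

Solving yields:
  pi_s_1 = 1/5
  pi_s_2 = 19/35
  pi_s_3 = 9/35

Verification (pi * P):
  1/5*1/2 + 19/35*1/8 + 9/35*1/8 = 1/5 = pi_s_1  (ok)
  1/5*3/8 + 19/35*5/8 + 9/35*1/2 = 19/35 = pi_s_2  (ok)
  1/5*1/8 + 19/35*1/4 + 9/35*3/8 = 9/35 = pi_s_3  (ok)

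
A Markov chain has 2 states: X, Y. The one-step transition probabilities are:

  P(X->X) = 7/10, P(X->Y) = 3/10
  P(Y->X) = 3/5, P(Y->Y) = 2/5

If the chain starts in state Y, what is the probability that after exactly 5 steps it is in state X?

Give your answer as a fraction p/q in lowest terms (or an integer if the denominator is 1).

Answer: 33333/50000

Derivation:
Computing P^5 by repeated multiplication:
P^1 =
  X: [7/10, 3/10]
  Y: [3/5, 2/5]
P^2 =
  X: [67/100, 33/100]
  Y: [33/50, 17/50]
P^3 =
  X: [667/1000, 333/1000]
  Y: [333/500, 167/500]
P^4 =
  X: [6667/10000, 3333/10000]
  Y: [3333/5000, 1667/5000]
P^5 =
  X: [66667/100000, 33333/100000]
  Y: [33333/50000, 16667/50000]

(P^5)[Y -> X] = 33333/50000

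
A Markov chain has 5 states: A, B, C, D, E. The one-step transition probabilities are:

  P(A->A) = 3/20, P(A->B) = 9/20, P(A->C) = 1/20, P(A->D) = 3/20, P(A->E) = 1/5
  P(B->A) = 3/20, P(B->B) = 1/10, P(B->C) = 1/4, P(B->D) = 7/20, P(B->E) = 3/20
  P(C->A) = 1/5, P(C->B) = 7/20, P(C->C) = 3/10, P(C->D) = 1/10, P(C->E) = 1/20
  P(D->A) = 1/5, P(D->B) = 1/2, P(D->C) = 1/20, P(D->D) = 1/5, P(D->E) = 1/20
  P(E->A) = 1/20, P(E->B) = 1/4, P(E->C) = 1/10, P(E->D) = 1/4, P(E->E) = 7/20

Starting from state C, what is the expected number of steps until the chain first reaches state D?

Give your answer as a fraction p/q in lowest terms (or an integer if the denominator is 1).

Answer: 76930/15371

Derivation:
Let h_i = expected steps to first reach D from state i.
Boundary: h_D = 0.
First-step equations for the other states:
  h_A = 1 + 3/20*h_A + 9/20*h_B + 1/20*h_C + 3/20*h_D + 1/5*h_E
  h_B = 1 + 3/20*h_A + 1/10*h_B + 1/4*h_C + 7/20*h_D + 3/20*h_E
  h_C = 1 + 1/5*h_A + 7/20*h_B + 3/10*h_C + 1/10*h_D + 1/20*h_E
  h_E = 1 + 1/20*h_A + 1/4*h_B + 1/10*h_C + 1/4*h_D + 7/20*h_E

Substituting h_D = 0 and rearranging gives the linear system (I - Q) h = 1:
  [17/20, -9/20, -1/20, -1/5] . (h_A, h_B, h_C, h_E) = 1
  [-3/20, 9/10, -1/4, -3/20] . (h_A, h_B, h_C, h_E) = 1
  [-1/5, -7/20, 7/10, -1/20] . (h_A, h_B, h_C, h_E) = 1
  [-1/20, -1/4, -1/10, 13/20] . (h_A, h_B, h_C, h_E) = 1

Solving yields:
  h_A = 3680/809
  h_B = 60810/15371
  h_C = 76930/15371
  h_E = 64250/15371

Starting state is C, so the expected hitting time is h_C = 76930/15371.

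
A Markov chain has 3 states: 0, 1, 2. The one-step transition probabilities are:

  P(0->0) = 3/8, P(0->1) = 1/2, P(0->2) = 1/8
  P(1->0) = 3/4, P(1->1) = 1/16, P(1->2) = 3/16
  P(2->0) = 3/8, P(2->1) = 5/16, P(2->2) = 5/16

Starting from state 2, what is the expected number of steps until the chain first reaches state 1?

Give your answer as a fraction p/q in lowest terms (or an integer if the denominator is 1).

Let h_i = expected steps to first reach 1 from state i.
Boundary: h_1 = 0.
First-step equations for the other states:
  h_0 = 1 + 3/8*h_0 + 1/2*h_1 + 1/8*h_2
  h_2 = 1 + 3/8*h_0 + 5/16*h_1 + 5/16*h_2

Substituting h_1 = 0 and rearranging gives the linear system (I - Q) h = 1:
  [5/8, -1/8] . (h_0, h_2) = 1
  [-3/8, 11/16] . (h_0, h_2) = 1

Solving yields:
  h_0 = 104/49
  h_2 = 128/49

Starting state is 2, so the expected hitting time is h_2 = 128/49.

Answer: 128/49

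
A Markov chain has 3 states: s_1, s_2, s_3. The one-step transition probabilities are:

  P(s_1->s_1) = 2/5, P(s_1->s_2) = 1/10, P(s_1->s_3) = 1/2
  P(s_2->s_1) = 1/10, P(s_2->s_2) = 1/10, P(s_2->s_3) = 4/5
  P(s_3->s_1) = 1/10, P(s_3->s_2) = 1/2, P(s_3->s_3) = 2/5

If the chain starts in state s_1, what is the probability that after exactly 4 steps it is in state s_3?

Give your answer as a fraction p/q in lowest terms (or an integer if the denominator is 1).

Answer: 2667/5000

Derivation:
Computing P^4 by repeated multiplication:
P^1 =
  s_1: [2/5, 1/10, 1/2]
  s_2: [1/10, 1/10, 4/5]
  s_3: [1/10, 1/2, 2/5]
P^2 =
  s_1: [11/50, 3/10, 12/25]
  s_2: [13/100, 21/50, 9/20]
  s_3: [13/100, 13/50, 61/100]
P^3 =
  s_1: [83/500, 73/250, 271/500]
  s_2: [139/1000, 7/25, 581/1000]
  s_3: [139/1000, 43/125, 517/1000]
P^4 =
  s_1: [749/5000, 198/625, 2667/5000]
  s_2: [1417/10000, 831/2500, 5259/10000]
  s_3: [1417/10000, 767/2500, 1103/2000]

(P^4)[s_1 -> s_3] = 2667/5000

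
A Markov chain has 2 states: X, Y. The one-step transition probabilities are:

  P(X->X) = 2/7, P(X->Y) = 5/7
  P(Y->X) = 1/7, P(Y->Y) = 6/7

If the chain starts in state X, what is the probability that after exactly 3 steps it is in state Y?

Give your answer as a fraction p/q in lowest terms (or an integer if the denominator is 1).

Answer: 285/343

Derivation:
Computing P^3 by repeated multiplication:
P^1 =
  X: [2/7, 5/7]
  Y: [1/7, 6/7]
P^2 =
  X: [9/49, 40/49]
  Y: [8/49, 41/49]
P^3 =
  X: [58/343, 285/343]
  Y: [57/343, 286/343]

(P^3)[X -> Y] = 285/343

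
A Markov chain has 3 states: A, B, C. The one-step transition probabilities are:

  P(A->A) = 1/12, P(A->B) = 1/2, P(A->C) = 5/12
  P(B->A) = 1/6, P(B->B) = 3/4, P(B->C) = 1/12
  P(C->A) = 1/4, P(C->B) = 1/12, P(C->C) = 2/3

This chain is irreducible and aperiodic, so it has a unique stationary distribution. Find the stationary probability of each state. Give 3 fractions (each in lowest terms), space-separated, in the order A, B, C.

The stationary distribution satisfies pi = pi * P, i.e.:
  pi_A = 1/12*pi_A + 1/6*pi_B + 1/4*pi_C
  pi_B = 1/2*pi_A + 3/4*pi_B + 1/12*pi_C
  pi_C = 5/12*pi_A + 1/12*pi_B + 2/3*pi_C
with normalization: pi_A + pi_B + pi_C = 1.

Using the first 2 balance equations plus normalization, the linear system A*pi = b is:
  [-11/12, 1/6, 1/4] . pi = 0
  [1/2, -1/4, 1/12] . pi = 0
  [1, 1, 1] . pi = 1

Solving yields:
  pi_A = 11/61
  pi_B = 29/61
  pi_C = 21/61

Verification (pi * P):
  11/61*1/12 + 29/61*1/6 + 21/61*1/4 = 11/61 = pi_A  (ok)
  11/61*1/2 + 29/61*3/4 + 21/61*1/12 = 29/61 = pi_B  (ok)
  11/61*5/12 + 29/61*1/12 + 21/61*2/3 = 21/61 = pi_C  (ok)

Answer: 11/61 29/61 21/61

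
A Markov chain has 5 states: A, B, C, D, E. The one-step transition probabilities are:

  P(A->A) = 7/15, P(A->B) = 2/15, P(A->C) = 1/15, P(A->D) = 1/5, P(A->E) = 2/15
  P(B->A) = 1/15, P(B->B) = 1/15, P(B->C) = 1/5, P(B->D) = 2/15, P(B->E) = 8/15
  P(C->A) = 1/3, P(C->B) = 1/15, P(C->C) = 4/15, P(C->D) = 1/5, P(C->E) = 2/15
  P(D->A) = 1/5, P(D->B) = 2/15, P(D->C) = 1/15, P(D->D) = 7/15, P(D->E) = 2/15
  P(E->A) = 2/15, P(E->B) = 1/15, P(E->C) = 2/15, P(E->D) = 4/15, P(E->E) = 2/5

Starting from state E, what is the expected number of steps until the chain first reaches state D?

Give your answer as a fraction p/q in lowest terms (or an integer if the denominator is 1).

Let h_i = expected steps to first reach D from state i.
Boundary: h_D = 0.
First-step equations for the other states:
  h_A = 1 + 7/15*h_A + 2/15*h_B + 1/15*h_C + 1/5*h_D + 2/15*h_E
  h_B = 1 + 1/15*h_A + 1/15*h_B + 1/5*h_C + 2/15*h_D + 8/15*h_E
  h_C = 1 + 1/3*h_A + 1/15*h_B + 4/15*h_C + 1/5*h_D + 2/15*h_E
  h_E = 1 + 2/15*h_A + 1/15*h_B + 2/15*h_C + 4/15*h_D + 2/5*h_E

Substituting h_D = 0 and rearranging gives the linear system (I - Q) h = 1:
  [8/15, -2/15, -1/15, -2/15] . (h_A, h_B, h_C, h_E) = 1
  [-1/15, 14/15, -1/5, -8/15] . (h_A, h_B, h_C, h_E) = 1
  [-1/3, -1/15, 11/15, -2/15] . (h_A, h_B, h_C, h_E) = 1
  [-2/15, -1/15, -2/15, 3/5] . (h_A, h_B, h_C, h_E) = 1

Solving yields:
  h_A = 6636/1387
  h_B = 6816/1387
  h_C = 6621/1387
  h_E = 6015/1387

Starting state is E, so the expected hitting time is h_E = 6015/1387.

Answer: 6015/1387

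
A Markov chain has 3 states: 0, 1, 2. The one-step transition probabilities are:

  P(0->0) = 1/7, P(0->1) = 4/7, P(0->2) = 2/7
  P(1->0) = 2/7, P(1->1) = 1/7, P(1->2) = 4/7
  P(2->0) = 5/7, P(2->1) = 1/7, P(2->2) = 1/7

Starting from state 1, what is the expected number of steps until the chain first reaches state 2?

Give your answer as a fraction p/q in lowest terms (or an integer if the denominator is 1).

Let h_i = expected steps to first reach 2 from state i.
Boundary: h_2 = 0.
First-step equations for the other states:
  h_0 = 1 + 1/7*h_0 + 4/7*h_1 + 2/7*h_2
  h_1 = 1 + 2/7*h_0 + 1/7*h_1 + 4/7*h_2

Substituting h_2 = 0 and rearranging gives the linear system (I - Q) h = 1:
  [6/7, -4/7] . (h_0, h_1) = 1
  [-2/7, 6/7] . (h_0, h_1) = 1

Solving yields:
  h_0 = 5/2
  h_1 = 2

Starting state is 1, so the expected hitting time is h_1 = 2.

Answer: 2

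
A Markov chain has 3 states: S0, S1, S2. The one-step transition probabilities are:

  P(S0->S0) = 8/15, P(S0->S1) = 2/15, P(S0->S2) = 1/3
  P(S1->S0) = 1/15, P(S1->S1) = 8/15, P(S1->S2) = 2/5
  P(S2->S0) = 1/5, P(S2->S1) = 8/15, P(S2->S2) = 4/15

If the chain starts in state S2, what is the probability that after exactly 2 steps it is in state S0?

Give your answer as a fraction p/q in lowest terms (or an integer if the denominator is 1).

Answer: 44/225

Derivation:
Computing P^2 by repeated multiplication:
P^1 =
  S0: [8/15, 2/15, 1/3]
  S1: [1/15, 8/15, 2/5]
  S2: [1/5, 8/15, 4/15]
P^2 =
  S0: [9/25, 8/25, 8/25]
  S1: [34/225, 38/75, 77/225]
  S2: [44/225, 34/75, 79/225]

(P^2)[S2 -> S0] = 44/225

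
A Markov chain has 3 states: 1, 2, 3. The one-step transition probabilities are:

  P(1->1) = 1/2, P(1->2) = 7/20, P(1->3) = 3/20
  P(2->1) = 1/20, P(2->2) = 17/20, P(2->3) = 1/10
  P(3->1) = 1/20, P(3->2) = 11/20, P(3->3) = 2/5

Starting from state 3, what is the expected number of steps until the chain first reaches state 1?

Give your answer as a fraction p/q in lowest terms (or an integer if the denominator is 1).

Answer: 20

Derivation:
Let h_i = expected steps to first reach 1 from state i.
Boundary: h_1 = 0.
First-step equations for the other states:
  h_2 = 1 + 1/20*h_1 + 17/20*h_2 + 1/10*h_3
  h_3 = 1 + 1/20*h_1 + 11/20*h_2 + 2/5*h_3

Substituting h_1 = 0 and rearranging gives the linear system (I - Q) h = 1:
  [3/20, -1/10] . (h_2, h_3) = 1
  [-11/20, 3/5] . (h_2, h_3) = 1

Solving yields:
  h_2 = 20
  h_3 = 20

Starting state is 3, so the expected hitting time is h_3 = 20.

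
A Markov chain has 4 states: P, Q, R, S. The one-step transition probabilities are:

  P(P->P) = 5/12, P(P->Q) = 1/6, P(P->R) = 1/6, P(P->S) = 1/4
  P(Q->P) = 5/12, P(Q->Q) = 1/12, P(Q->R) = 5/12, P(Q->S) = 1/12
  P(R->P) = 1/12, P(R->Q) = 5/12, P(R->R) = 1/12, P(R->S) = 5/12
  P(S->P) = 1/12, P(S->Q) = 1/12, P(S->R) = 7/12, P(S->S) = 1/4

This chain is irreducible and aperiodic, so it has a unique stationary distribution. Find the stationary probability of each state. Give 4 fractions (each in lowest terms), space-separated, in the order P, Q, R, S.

Answer: 17/75 61/300 91/300 4/15

Derivation:
The stationary distribution satisfies pi = pi * P, i.e.:
  pi_P = 5/12*pi_P + 5/12*pi_Q + 1/12*pi_R + 1/12*pi_S
  pi_Q = 1/6*pi_P + 1/12*pi_Q + 5/12*pi_R + 1/12*pi_S
  pi_R = 1/6*pi_P + 5/12*pi_Q + 1/12*pi_R + 7/12*pi_S
  pi_S = 1/4*pi_P + 1/12*pi_Q + 5/12*pi_R + 1/4*pi_S
with normalization: pi_P + pi_Q + pi_R + pi_S = 1.

Using the first 3 balance equations plus normalization, the linear system A*pi = b is:
  [-7/12, 5/12, 1/12, 1/12] . pi = 0
  [1/6, -11/12, 5/12, 1/12] . pi = 0
  [1/6, 5/12, -11/12, 7/12] . pi = 0
  [1, 1, 1, 1] . pi = 1

Solving yields:
  pi_P = 17/75
  pi_Q = 61/300
  pi_R = 91/300
  pi_S = 4/15

Verification (pi * P):
  17/75*5/12 + 61/300*5/12 + 91/300*1/12 + 4/15*1/12 = 17/75 = pi_P  (ok)
  17/75*1/6 + 61/300*1/12 + 91/300*5/12 + 4/15*1/12 = 61/300 = pi_Q  (ok)
  17/75*1/6 + 61/300*5/12 + 91/300*1/12 + 4/15*7/12 = 91/300 = pi_R  (ok)
  17/75*1/4 + 61/300*1/12 + 91/300*5/12 + 4/15*1/4 = 4/15 = pi_S  (ok)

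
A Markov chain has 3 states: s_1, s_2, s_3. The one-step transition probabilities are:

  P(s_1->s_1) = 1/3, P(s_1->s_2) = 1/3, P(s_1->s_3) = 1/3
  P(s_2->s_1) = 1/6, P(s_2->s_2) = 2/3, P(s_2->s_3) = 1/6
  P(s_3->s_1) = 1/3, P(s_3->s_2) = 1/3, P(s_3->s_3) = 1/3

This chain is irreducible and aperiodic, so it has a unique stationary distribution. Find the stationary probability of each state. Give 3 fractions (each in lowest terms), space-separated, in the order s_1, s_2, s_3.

Answer: 1/4 1/2 1/4

Derivation:
The stationary distribution satisfies pi = pi * P, i.e.:
  pi_s_1 = 1/3*pi_s_1 + 1/6*pi_s_2 + 1/3*pi_s_3
  pi_s_2 = 1/3*pi_s_1 + 2/3*pi_s_2 + 1/3*pi_s_3
  pi_s_3 = 1/3*pi_s_1 + 1/6*pi_s_2 + 1/3*pi_s_3
with normalization: pi_s_1 + pi_s_2 + pi_s_3 = 1.

Using the first 2 balance equations plus normalization, the linear system A*pi = b is:
  [-2/3, 1/6, 1/3] . pi = 0
  [1/3, -1/3, 1/3] . pi = 0
  [1, 1, 1] . pi = 1

Solving yields:
  pi_s_1 = 1/4
  pi_s_2 = 1/2
  pi_s_3 = 1/4

Verification (pi * P):
  1/4*1/3 + 1/2*1/6 + 1/4*1/3 = 1/4 = pi_s_1  (ok)
  1/4*1/3 + 1/2*2/3 + 1/4*1/3 = 1/2 = pi_s_2  (ok)
  1/4*1/3 + 1/2*1/6 + 1/4*1/3 = 1/4 = pi_s_3  (ok)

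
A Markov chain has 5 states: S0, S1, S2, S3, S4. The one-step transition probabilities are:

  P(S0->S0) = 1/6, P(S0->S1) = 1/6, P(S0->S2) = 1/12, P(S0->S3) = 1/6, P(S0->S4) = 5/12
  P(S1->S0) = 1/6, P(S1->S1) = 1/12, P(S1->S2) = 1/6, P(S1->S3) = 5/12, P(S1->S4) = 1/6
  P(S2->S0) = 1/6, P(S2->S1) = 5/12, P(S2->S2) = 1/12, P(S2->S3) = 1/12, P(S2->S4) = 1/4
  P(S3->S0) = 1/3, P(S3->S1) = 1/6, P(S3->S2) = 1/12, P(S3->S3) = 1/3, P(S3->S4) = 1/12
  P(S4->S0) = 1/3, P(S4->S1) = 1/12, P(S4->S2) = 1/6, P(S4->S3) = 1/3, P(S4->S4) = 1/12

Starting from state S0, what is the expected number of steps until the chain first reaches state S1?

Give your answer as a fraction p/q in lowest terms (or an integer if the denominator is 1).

Answer: 4064/701

Derivation:
Let h_i = expected steps to first reach S1 from state i.
Boundary: h_S1 = 0.
First-step equations for the other states:
  h_S0 = 1 + 1/6*h_S0 + 1/6*h_S1 + 1/12*h_S2 + 1/6*h_S3 + 5/12*h_S4
  h_S2 = 1 + 1/6*h_S0 + 5/12*h_S1 + 1/12*h_S2 + 1/12*h_S3 + 1/4*h_S4
  h_S3 = 1 + 1/3*h_S0 + 1/6*h_S1 + 1/12*h_S2 + 1/3*h_S3 + 1/12*h_S4
  h_S4 = 1 + 1/3*h_S0 + 1/12*h_S1 + 1/6*h_S2 + 1/3*h_S3 + 1/12*h_S4

Substituting h_S1 = 0 and rearranging gives the linear system (I - Q) h = 1:
  [5/6, -1/12, -1/6, -5/12] . (h_S0, h_S2, h_S3, h_S4) = 1
  [-1/6, 11/12, -1/12, -1/4] . (h_S0, h_S2, h_S3, h_S4) = 1
  [-1/3, -1/12, 2/3, -1/12] . (h_S0, h_S2, h_S3, h_S4) = 1
  [-1/3, -1/6, -1/3, 11/12] . (h_S0, h_S2, h_S3, h_S4) = 1

Solving yields:
  h_S0 = 4064/701
  h_S2 = 3024/701
  h_S3 = 3992/701
  h_S4 = 4244/701

Starting state is S0, so the expected hitting time is h_S0 = 4064/701.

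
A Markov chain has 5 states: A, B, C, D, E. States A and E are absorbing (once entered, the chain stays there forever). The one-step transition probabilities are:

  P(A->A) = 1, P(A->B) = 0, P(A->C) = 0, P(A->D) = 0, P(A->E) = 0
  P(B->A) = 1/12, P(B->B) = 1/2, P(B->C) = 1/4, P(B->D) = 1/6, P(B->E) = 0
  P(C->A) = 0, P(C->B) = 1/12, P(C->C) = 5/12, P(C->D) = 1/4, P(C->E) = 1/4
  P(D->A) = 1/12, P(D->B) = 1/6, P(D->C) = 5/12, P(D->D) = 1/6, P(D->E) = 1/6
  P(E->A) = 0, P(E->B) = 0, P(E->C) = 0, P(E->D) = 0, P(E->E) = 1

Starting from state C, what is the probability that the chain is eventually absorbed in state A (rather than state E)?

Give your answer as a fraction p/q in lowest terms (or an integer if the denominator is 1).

Answer: 9/61

Derivation:
Let a_i = P(absorbed in A | start in state i).
Boundary conditions: a_A = 1, a_E = 0.
For each transient state i, a_i = sum_j P(i->j) * a_j:
  a_B = 1/12*a_A + 1/2*a_B + 1/4*a_C + 1/6*a_D + 0*a_E
  a_C = 0*a_A + 1/12*a_B + 5/12*a_C + 1/4*a_D + 1/4*a_E
  a_D = 1/12*a_A + 1/6*a_B + 5/12*a_C + 1/6*a_D + 1/6*a_E

Substituting a_A = 1 and a_E = 0, rearrange to (I - Q) a = r where r[i] = P(i -> A):
  [1/2, -1/4, -1/6] . (a_B, a_C, a_D) = 1/12
  [-1/12, 7/12, -1/4] . (a_B, a_C, a_D) = 0
  [-1/6, -5/12, 5/6] . (a_B, a_C, a_D) = 1/12

Solving yields:
  a_B = 39/122
  a_C = 9/61
  a_D = 29/122

Starting state is C, so the absorption probability is a_C = 9/61.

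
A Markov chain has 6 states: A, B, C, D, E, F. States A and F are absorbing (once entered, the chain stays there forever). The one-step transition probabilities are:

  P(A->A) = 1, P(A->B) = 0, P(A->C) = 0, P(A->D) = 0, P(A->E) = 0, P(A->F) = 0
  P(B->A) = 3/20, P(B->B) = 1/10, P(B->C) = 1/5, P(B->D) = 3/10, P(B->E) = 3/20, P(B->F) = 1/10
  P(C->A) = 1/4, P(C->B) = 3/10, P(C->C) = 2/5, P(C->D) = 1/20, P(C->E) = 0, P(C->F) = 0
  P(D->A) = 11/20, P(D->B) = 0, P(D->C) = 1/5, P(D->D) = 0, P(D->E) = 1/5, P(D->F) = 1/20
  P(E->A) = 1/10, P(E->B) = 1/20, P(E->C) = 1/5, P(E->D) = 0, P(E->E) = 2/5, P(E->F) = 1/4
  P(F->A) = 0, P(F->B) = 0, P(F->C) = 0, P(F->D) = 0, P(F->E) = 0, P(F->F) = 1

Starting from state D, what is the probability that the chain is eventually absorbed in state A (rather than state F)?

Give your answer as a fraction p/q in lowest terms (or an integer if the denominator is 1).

Let a_i = P(absorbed in A | start in state i).
Boundary conditions: a_A = 1, a_F = 0.
For each transient state i, a_i = sum_j P(i->j) * a_j:
  a_B = 3/20*a_A + 1/10*a_B + 1/5*a_C + 3/10*a_D + 3/20*a_E + 1/10*a_F
  a_C = 1/4*a_A + 3/10*a_B + 2/5*a_C + 1/20*a_D + 0*a_E + 0*a_F
  a_D = 11/20*a_A + 0*a_B + 1/5*a_C + 0*a_D + 1/5*a_E + 1/20*a_F
  a_E = 1/10*a_A + 1/20*a_B + 1/5*a_C + 0*a_D + 2/5*a_E + 1/4*a_F

Substituting a_A = 1 and a_F = 0, rearrange to (I - Q) a = r where r[i] = P(i -> A):
  [9/10, -1/5, -3/10, -3/20] . (a_B, a_C, a_D, a_E) = 3/20
  [-3/10, 3/5, -1/20, 0] . (a_B, a_C, a_D, a_E) = 1/4
  [0, -1/5, 1, -1/5] . (a_B, a_C, a_D, a_E) = 11/20
  [-1/20, -1/5, 0, 3/5] . (a_B, a_C, a_D, a_E) = 1/10

Solving yields:
  a_B = 59/83
  a_C = 279/332
  a_D = 68/83
  a_E = 42/83

Starting state is D, so the absorption probability is a_D = 68/83.

Answer: 68/83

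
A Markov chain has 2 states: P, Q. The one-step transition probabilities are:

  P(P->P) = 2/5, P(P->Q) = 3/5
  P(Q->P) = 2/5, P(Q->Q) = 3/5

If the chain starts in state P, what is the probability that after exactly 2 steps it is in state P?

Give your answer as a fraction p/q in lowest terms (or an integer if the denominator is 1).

Answer: 2/5

Derivation:
Computing P^2 by repeated multiplication:
P^1 =
  P: [2/5, 3/5]
  Q: [2/5, 3/5]
P^2 =
  P: [2/5, 3/5]
  Q: [2/5, 3/5]

(P^2)[P -> P] = 2/5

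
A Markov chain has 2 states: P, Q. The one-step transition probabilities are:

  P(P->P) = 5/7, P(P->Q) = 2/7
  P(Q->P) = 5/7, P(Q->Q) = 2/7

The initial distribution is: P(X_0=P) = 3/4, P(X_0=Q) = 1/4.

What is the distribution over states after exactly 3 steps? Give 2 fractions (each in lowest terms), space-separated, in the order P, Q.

Propagating the distribution step by step (d_{t+1} = d_t * P):
d_0 = (P=3/4, Q=1/4)
  d_1[P] = 3/4*5/7 + 1/4*5/7 = 5/7
  d_1[Q] = 3/4*2/7 + 1/4*2/7 = 2/7
d_1 = (P=5/7, Q=2/7)
  d_2[P] = 5/7*5/7 + 2/7*5/7 = 5/7
  d_2[Q] = 5/7*2/7 + 2/7*2/7 = 2/7
d_2 = (P=5/7, Q=2/7)
  d_3[P] = 5/7*5/7 + 2/7*5/7 = 5/7
  d_3[Q] = 5/7*2/7 + 2/7*2/7 = 2/7
d_3 = (P=5/7, Q=2/7)

Answer: 5/7 2/7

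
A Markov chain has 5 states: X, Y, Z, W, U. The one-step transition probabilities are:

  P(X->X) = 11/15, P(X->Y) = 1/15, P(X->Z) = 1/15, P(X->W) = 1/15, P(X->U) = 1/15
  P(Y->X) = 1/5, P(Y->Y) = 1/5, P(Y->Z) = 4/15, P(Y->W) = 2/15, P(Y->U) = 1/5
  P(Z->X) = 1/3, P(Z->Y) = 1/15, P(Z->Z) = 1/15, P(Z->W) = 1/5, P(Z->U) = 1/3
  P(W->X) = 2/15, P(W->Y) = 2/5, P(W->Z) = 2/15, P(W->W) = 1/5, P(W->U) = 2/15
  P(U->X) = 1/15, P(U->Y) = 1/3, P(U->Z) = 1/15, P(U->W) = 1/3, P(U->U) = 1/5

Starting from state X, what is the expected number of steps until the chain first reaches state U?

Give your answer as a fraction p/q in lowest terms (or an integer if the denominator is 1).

Let h_i = expected steps to first reach U from state i.
Boundary: h_U = 0.
First-step equations for the other states:
  h_X = 1 + 11/15*h_X + 1/15*h_Y + 1/15*h_Z + 1/15*h_W + 1/15*h_U
  h_Y = 1 + 1/5*h_X + 1/5*h_Y + 4/15*h_Z + 2/15*h_W + 1/5*h_U
  h_Z = 1 + 1/3*h_X + 1/15*h_Y + 1/15*h_Z + 1/5*h_W + 1/3*h_U
  h_W = 1 + 2/15*h_X + 2/5*h_Y + 2/15*h_Z + 1/5*h_W + 2/15*h_U

Substituting h_U = 0 and rearranging gives the linear system (I - Q) h = 1:
  [4/15, -1/15, -1/15, -1/15] . (h_X, h_Y, h_Z, h_W) = 1
  [-1/5, 4/5, -4/15, -2/15] . (h_X, h_Y, h_Z, h_W) = 1
  [-1/3, -1/15, 14/15, -1/5] . (h_X, h_Y, h_Z, h_W) = 1
  [-2/15, -2/5, -2/15, 4/5] . (h_X, h_Y, h_Z, h_W) = 1

Solving yields:
  h_X = 3606/413
  h_Y = 5511/826
  h_Z = 2553/413
  h_W = 99/14

Starting state is X, so the expected hitting time is h_X = 3606/413.

Answer: 3606/413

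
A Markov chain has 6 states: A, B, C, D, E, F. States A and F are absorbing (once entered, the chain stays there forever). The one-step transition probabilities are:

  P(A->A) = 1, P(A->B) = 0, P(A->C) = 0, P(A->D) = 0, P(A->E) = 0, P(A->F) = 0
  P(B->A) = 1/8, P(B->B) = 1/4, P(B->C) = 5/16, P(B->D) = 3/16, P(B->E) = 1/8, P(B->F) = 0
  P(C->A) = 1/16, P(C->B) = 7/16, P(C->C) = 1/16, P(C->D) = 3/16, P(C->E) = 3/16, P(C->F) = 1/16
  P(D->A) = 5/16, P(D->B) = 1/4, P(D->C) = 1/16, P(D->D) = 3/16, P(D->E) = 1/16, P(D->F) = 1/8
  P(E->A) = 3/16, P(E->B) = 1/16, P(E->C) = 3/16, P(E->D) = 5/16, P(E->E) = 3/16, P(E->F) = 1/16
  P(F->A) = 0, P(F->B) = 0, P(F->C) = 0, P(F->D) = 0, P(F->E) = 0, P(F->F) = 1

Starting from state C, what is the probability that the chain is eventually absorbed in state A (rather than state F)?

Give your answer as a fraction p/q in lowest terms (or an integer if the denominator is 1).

Let a_i = P(absorbed in A | start in state i).
Boundary conditions: a_A = 1, a_F = 0.
For each transient state i, a_i = sum_j P(i->j) * a_j:
  a_B = 1/8*a_A + 1/4*a_B + 5/16*a_C + 3/16*a_D + 1/8*a_E + 0*a_F
  a_C = 1/16*a_A + 7/16*a_B + 1/16*a_C + 3/16*a_D + 3/16*a_E + 1/16*a_F
  a_D = 5/16*a_A + 1/4*a_B + 1/16*a_C + 3/16*a_D + 1/16*a_E + 1/8*a_F
  a_E = 3/16*a_A + 1/16*a_B + 3/16*a_C + 5/16*a_D + 3/16*a_E + 1/16*a_F

Substituting a_A = 1 and a_F = 0, rearrange to (I - Q) a = r where r[i] = P(i -> A):
  [3/4, -5/16, -3/16, -1/8] . (a_B, a_C, a_D, a_E) = 1/8
  [-7/16, 15/16, -3/16, -3/16] . (a_B, a_C, a_D, a_E) = 1/16
  [-1/4, -1/16, 13/16, -1/16] . (a_B, a_C, a_D, a_E) = 5/16
  [-1/16, -3/16, -5/16, 13/16] . (a_B, a_C, a_D, a_E) = 3/16

Solving yields:
  a_B = 3110/4009
  a_C = 5805/8018
  a_D = 5901/8018
  a_E = 2969/4009

Starting state is C, so the absorption probability is a_C = 5805/8018.

Answer: 5805/8018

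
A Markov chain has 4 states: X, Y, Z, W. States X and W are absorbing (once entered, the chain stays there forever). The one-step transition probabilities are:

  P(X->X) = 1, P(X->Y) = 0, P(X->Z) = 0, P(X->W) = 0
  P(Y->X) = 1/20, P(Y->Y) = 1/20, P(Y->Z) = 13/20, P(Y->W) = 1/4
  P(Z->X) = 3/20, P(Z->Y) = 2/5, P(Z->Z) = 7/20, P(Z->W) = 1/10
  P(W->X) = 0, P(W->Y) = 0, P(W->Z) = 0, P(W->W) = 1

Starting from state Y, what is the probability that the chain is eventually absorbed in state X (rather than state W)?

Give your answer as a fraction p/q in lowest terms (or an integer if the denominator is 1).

Answer: 4/11

Derivation:
Let a_i = P(absorbed in X | start in state i).
Boundary conditions: a_X = 1, a_W = 0.
For each transient state i, a_i = sum_j P(i->j) * a_j:
  a_Y = 1/20*a_X + 1/20*a_Y + 13/20*a_Z + 1/4*a_W
  a_Z = 3/20*a_X + 2/5*a_Y + 7/20*a_Z + 1/10*a_W

Substituting a_X = 1 and a_W = 0, rearrange to (I - Q) a = r where r[i] = P(i -> X):
  [19/20, -13/20] . (a_Y, a_Z) = 1/20
  [-2/5, 13/20] . (a_Y, a_Z) = 3/20

Solving yields:
  a_Y = 4/11
  a_Z = 5/11

Starting state is Y, so the absorption probability is a_Y = 4/11.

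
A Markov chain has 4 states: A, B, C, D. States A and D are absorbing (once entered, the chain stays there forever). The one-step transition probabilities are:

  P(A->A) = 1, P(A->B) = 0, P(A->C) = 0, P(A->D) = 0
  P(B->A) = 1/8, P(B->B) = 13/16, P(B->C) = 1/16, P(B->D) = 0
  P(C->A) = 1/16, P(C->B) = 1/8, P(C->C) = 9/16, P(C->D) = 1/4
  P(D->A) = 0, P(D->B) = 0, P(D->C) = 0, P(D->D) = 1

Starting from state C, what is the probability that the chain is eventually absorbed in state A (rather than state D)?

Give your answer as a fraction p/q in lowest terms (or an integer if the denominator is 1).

Let a_i = P(absorbed in A | start in state i).
Boundary conditions: a_A = 1, a_D = 0.
For each transient state i, a_i = sum_j P(i->j) * a_j:
  a_B = 1/8*a_A + 13/16*a_B + 1/16*a_C + 0*a_D
  a_C = 1/16*a_A + 1/8*a_B + 9/16*a_C + 1/4*a_D

Substituting a_A = 1 and a_D = 0, rearrange to (I - Q) a = r where r[i] = P(i -> A):
  [3/16, -1/16] . (a_B, a_C) = 1/8
  [-1/8, 7/16] . (a_B, a_C) = 1/16

Solving yields:
  a_B = 15/19
  a_C = 7/19

Starting state is C, so the absorption probability is a_C = 7/19.

Answer: 7/19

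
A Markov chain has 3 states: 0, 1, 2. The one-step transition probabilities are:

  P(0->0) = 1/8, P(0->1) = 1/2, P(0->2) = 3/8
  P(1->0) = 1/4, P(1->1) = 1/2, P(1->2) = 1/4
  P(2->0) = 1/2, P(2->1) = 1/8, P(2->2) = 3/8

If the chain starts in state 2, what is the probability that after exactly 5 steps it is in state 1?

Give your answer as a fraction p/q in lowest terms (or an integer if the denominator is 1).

Computing P^5 by repeated multiplication:
P^1 =
  0: [1/8, 1/2, 3/8]
  1: [1/4, 1/2, 1/4]
  2: [1/2, 1/8, 3/8]
P^2 =
  0: [21/64, 23/64, 5/16]
  1: [9/32, 13/32, 5/16]
  2: [9/32, 23/64, 23/64]
P^3 =
  0: [147/512, 49/128, 169/512]
  1: [75/256, 49/128, 83/256]
  2: [39/128, 187/512, 169/512]
P^4 =
  0: [1215/4096, 1541/4096, 335/1024]
  1: [603/2048, 775/2048, 335/1024]
  2: [603/2048, 1541/4096, 1349/4096]
P^5 =
  0: [9657/32768, 3091/8192, 10747/32768]
  1: [4833/16384, 3091/8192, 5369/16384]
  2: [2421/8192, 12337/32768, 10747/32768]

(P^5)[2 -> 1] = 12337/32768

Answer: 12337/32768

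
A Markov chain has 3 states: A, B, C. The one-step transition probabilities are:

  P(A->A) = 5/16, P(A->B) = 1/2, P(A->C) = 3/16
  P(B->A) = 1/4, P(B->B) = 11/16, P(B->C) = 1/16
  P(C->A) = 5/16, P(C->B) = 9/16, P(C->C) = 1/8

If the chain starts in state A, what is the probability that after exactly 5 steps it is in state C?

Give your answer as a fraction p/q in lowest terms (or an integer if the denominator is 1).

Computing P^5 by repeated multiplication:
P^1 =
  A: [5/16, 1/2, 3/16]
  B: [1/4, 11/16, 1/16]
  C: [5/16, 9/16, 1/8]
P^2 =
  A: [9/32, 155/256, 29/256]
  B: [69/256, 81/128, 25/256]
  C: [71/256, 157/256, 7/64]
P^3 =
  A: [1125/4096, 1271/2048, 429/4096]
  B: [559/2048, 2559/4096, 419/4096]
  C: [1123/4096, 2547/4096, 213/2048]
P^4 =
  A: [8969/32768, 40823/65536, 6775/65536]
  B: [17921/65536, 1277/2048, 6751/65536]
  C: [17933/65536, 40835/65536, 423/4096]
P^5 =
  A: [286857/1048576, 163383/262144, 108187/1048576]
  B: [8963/32768, 653631/1048576, 108129/1048576]
  C: [286845/1048576, 653561/1048576, 54085/524288]

(P^5)[A -> C] = 108187/1048576

Answer: 108187/1048576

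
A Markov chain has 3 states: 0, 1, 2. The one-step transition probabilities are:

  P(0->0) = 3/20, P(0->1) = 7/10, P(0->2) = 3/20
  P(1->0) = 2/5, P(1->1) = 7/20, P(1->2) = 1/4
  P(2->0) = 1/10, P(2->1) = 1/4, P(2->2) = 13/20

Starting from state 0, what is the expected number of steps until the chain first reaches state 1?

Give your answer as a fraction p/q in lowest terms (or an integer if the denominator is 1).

Let h_i = expected steps to first reach 1 from state i.
Boundary: h_1 = 0.
First-step equations for the other states:
  h_0 = 1 + 3/20*h_0 + 7/10*h_1 + 3/20*h_2
  h_2 = 1 + 1/10*h_0 + 1/4*h_1 + 13/20*h_2

Substituting h_1 = 0 and rearranging gives the linear system (I - Q) h = 1:
  [17/20, -3/20] . (h_0, h_2) = 1
  [-1/10, 7/20] . (h_0, h_2) = 1

Solving yields:
  h_0 = 200/113
  h_2 = 380/113

Starting state is 0, so the expected hitting time is h_0 = 200/113.

Answer: 200/113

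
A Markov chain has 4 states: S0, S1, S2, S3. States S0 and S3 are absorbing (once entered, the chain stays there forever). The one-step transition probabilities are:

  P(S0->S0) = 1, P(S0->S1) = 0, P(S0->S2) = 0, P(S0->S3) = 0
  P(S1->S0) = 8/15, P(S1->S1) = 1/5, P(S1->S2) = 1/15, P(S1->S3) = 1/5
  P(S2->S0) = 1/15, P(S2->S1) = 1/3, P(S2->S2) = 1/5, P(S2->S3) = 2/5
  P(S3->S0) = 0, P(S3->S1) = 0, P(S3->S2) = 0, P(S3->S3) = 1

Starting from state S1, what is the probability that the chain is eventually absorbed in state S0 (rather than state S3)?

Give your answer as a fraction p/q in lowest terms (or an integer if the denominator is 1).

Answer: 97/139

Derivation:
Let a_i = P(absorbed in S0 | start in state i).
Boundary conditions: a_S0 = 1, a_S3 = 0.
For each transient state i, a_i = sum_j P(i->j) * a_j:
  a_S1 = 8/15*a_S0 + 1/5*a_S1 + 1/15*a_S2 + 1/5*a_S3
  a_S2 = 1/15*a_S0 + 1/3*a_S1 + 1/5*a_S2 + 2/5*a_S3

Substituting a_S0 = 1 and a_S3 = 0, rearrange to (I - Q) a = r where r[i] = P(i -> S0):
  [4/5, -1/15] . (a_S1, a_S2) = 8/15
  [-1/3, 4/5] . (a_S1, a_S2) = 1/15

Solving yields:
  a_S1 = 97/139
  a_S2 = 52/139

Starting state is S1, so the absorption probability is a_S1 = 97/139.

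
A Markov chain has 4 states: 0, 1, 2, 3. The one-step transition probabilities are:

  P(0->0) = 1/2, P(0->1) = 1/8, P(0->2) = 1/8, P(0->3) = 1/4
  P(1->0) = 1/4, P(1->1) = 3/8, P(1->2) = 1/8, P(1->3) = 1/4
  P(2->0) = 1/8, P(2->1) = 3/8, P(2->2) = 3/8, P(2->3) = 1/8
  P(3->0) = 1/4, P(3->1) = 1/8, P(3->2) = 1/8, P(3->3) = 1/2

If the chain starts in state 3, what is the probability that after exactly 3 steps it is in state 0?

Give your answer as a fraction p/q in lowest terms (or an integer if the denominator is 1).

Computing P^3 by repeated multiplication:
P^1 =
  0: [1/2, 1/8, 1/8, 1/4]
  1: [1/4, 3/8, 1/8, 1/4]
  2: [1/8, 3/8, 3/8, 1/8]
  3: [1/4, 1/8, 1/8, 1/2]
P^2 =
  0: [23/64, 3/16, 5/32, 19/64]
  1: [19/64, 1/4, 5/32, 19/64]
  2: [15/64, 5/16, 7/32, 15/64]
  3: [19/64, 3/16, 5/32, 23/64]
P^3 =
  0: [41/128, 27/128, 21/128, 39/128]
  1: [39/128, 29/128, 21/128, 39/128]
  2: [9/32, 33/128, 23/128, 9/32]
  3: [39/128, 27/128, 21/128, 41/128]

(P^3)[3 -> 0] = 39/128

Answer: 39/128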